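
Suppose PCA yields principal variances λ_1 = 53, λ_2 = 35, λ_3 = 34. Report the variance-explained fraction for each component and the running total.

Step 1 — total variance = trace(Sigma) = Σ λ_i = 53 + 35 + 34 = 122.

Step 2 — fraction explained by component i = λ_i / Σ λ:
  PC1: 53/122 = 0.4344
  PC2: 35/122 = 0.2869
  PC3: 34/122 = 0.2787

Step 3 — cumulative fraction after k components = (λ_1 + ... + λ_k) / Σ λ:
  k = 1: 53/122 = 0.4344
  k = 2: (53 + 35)/122 = 88/122 = 0.7213
  k = 3: (53 + 35 + 34)/122 = 122/122 = 1

Summary (fraction, with percent):

explained: PC1 0.4344 (43.44%), PC2 0.2869 (28.69%), PC3 0.2787 (27.87%);  cumulative: 0.4344, 0.7213, 1


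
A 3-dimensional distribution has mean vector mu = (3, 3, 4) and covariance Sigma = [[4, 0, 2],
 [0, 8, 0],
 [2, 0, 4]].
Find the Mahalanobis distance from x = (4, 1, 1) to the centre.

Step 1 — centre the observation: (x - mu) = (1, -2, -3).

Step 2 — invert Sigma (cofactor / det for 3×3, or solve directly):
  Sigma^{-1} = [[0.3333, 0, -0.1667],
 [0, 0.125, 0],
 [-0.1667, 0, 0.3333]].

Step 3 — form the quadratic (x - mu)^T · Sigma^{-1} · (x - mu):
  Sigma^{-1} · (x - mu) = (0.8333, -0.25, -1.1667).
  (x - mu)^T · [Sigma^{-1} · (x - mu)] = (1)·(0.8333) + (-2)·(-0.25) + (-3)·(-1.1667) = 4.8333.

Step 4 — take square root: d = √(4.8333) ≈ 2.1985.

d(x, mu) = √(4.8333) ≈ 2.1985


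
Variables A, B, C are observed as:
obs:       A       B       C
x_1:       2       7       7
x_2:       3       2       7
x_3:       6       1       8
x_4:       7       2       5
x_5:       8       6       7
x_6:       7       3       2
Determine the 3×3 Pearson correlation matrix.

Step 1 — column means:
  mean(A) = (2 + 3 + 6 + 7 + 8 + 7) / 6 = 33/6 = 5.5
  mean(B) = (7 + 2 + 1 + 2 + 6 + 3) / 6 = 21/6 = 3.5
  mean(C) = (7 + 7 + 8 + 5 + 7 + 2) / 6 = 36/6 = 6

Step 2 — sample variances and covariances s[i,j] = (1/(n-1)) · Σ_k (x_{k,i} - mean_i) · (x_{k,j} - mean_j), with n-1 = 5:
  s[A,A] = ((-3.5)·(-3.5) + (-2.5)·(-2.5) + (0.5)·(0.5) + (1.5)·(1.5) + (2.5)·(2.5) + (1.5)·(1.5)) / 5 = 29.5/5 = 5.9
  s[A,B] = ((-3.5)·(3.5) + (-2.5)·(-1.5) + (0.5)·(-2.5) + (1.5)·(-1.5) + (2.5)·(2.5) + (1.5)·(-0.5)) / 5 = -6.5/5 = -1.3
  s[A,C] = ((-3.5)·(1) + (-2.5)·(1) + (0.5)·(2) + (1.5)·(-1) + (2.5)·(1) + (1.5)·(-4)) / 5 = -10/5 = -2
  s[B,B] = ((3.5)·(3.5) + (-1.5)·(-1.5) + (-2.5)·(-2.5) + (-1.5)·(-1.5) + (2.5)·(2.5) + (-0.5)·(-0.5)) / 5 = 29.5/5 = 5.9
  s[B,C] = ((3.5)·(1) + (-1.5)·(1) + (-2.5)·(2) + (-1.5)·(-1) + (2.5)·(1) + (-0.5)·(-4)) / 5 = 3/5 = 0.6
  s[C,C] = ((1)·(1) + (1)·(1) + (2)·(2) + (-1)·(-1) + (1)·(1) + (-4)·(-4)) / 5 = 24/5 = 4.8
  Sample standard deviations s_i = √(s[i,i]):
  s(A) = √(5.9) = 2.429
  s(B) = √(5.9) = 2.429
  s(C) = √(4.8) = 2.1909

Step 3 — r_{ij} = s_{ij} / (s_i · s_j):
  r[A,A] = 1 (diagonal).
  r[A,B] = -1.3 / (2.429 · 2.429) = -1.3 / 5.9 = -0.2203
  r[A,C] = -2 / (2.429 · 2.1909) = -2 / 5.3217 = -0.3758
  r[B,B] = 1 (diagonal).
  r[B,C] = 0.6 / (2.429 · 2.1909) = 0.6 / 5.3217 = 0.1127
  r[C,C] = 1 (diagonal).

R is symmetric with unit diagonal. Assembling:

R = [[1, -0.2203, -0.3758],
 [-0.2203, 1, 0.1127],
 [-0.3758, 0.1127, 1]]


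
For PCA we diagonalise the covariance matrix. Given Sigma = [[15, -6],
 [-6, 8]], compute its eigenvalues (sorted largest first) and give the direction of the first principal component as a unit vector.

Step 1 — characteristic polynomial of 2×2 Sigma:
  det(Sigma - λI) = λ² - trace · λ + det = 0.
  trace = 15 + 8 = 23, det = 15·8 - (-6)² = 84.
Step 2 — discriminant:
  Δ = trace² - 4·det = 529 - 336 = 193.
Step 3 — eigenvalues:
  λ = (trace ± √Δ)/2 = (23 ± 13.8924)/2,
  λ_1 = 18.4462,  λ_2 = 4.5538.

Step 4 — unit eigenvector for λ_1: solve (Sigma - λ_1 I)v = 0. First row:
  (15 - 18.4462)·v_x + (-6)·v_y = 0, i.e. (-3.4462)·v_x + (-6)·v_y = 0,
  so v ∝ (b, λ_1 - a) = (-6, 3.4462); multiply by -1 so the first entry is positive: u = (6, -3.4462).
  ||u|| = √((6)² + (-3.4462)²) = √(47.8764) ≈ 6.9193,
  v_1 = u/||u|| ≈ (0.8671, -0.4981) (||v_1|| = 1).

λ_1 = 18.4462,  λ_2 = 4.5538;  v_1 ≈ (0.8671, -0.4981)


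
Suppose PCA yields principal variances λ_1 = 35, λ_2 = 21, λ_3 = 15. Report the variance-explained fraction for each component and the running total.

Step 1 — total variance = trace(Sigma) = Σ λ_i = 35 + 21 + 15 = 71.

Step 2 — fraction explained by component i = λ_i / Σ λ:
  PC1: 35/71 = 0.493
  PC2: 21/71 = 0.2958
  PC3: 15/71 = 0.2113

Step 3 — cumulative fraction after k components = (λ_1 + ... + λ_k) / Σ λ:
  k = 1: 35/71 = 0.493
  k = 2: (35 + 21)/71 = 56/71 = 0.7887
  k = 3: (35 + 21 + 15)/71 = 71/71 = 1

Summary (fraction, with percent):

explained: PC1 0.493 (49.3%), PC2 0.2958 (29.58%), PC3 0.2113 (21.13%);  cumulative: 0.493, 0.7887, 1


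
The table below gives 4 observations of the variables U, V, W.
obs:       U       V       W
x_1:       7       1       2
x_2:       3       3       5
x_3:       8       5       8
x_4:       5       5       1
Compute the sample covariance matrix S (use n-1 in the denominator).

Step 1 — column means:
  mean(U) = (7 + 3 + 8 + 5) / 4 = 23/4 = 5.75
  mean(V) = (1 + 3 + 5 + 5) / 4 = 14/4 = 3.5
  mean(W) = (2 + 5 + 8 + 1) / 4 = 16/4 = 4

Step 2 — sample covariance S[i,j] = (1/(n-1)) · Σ_k (x_{k,i} - mean_i) · (x_{k,j} - mean_j), with n-1 = 3.
  S[U,U] = ((1.25)·(1.25) + (-2.75)·(-2.75) + (2.25)·(2.25) + (-0.75)·(-0.75)) / 3 = 14.75/3 = 4.9167
  S[U,V] = ((1.25)·(-2.5) + (-2.75)·(-0.5) + (2.25)·(1.5) + (-0.75)·(1.5)) / 3 = 0.5/3 = 0.1667
  S[U,W] = ((1.25)·(-2) + (-2.75)·(1) + (2.25)·(4) + (-0.75)·(-3)) / 3 = 6/3 = 2
  S[V,V] = ((-2.5)·(-2.5) + (-0.5)·(-0.5) + (1.5)·(1.5) + (1.5)·(1.5)) / 3 = 11/3 = 3.6667
  S[V,W] = ((-2.5)·(-2) + (-0.5)·(1) + (1.5)·(4) + (1.5)·(-3)) / 3 = 6/3 = 2
  S[W,W] = ((-2)·(-2) + (1)·(1) + (4)·(4) + (-3)·(-3)) / 3 = 30/3 = 10

S is symmetric (S[j,i] = S[i,j]). Assembling:

S = [[4.9167, 0.1667, 2],
 [0.1667, 3.6667, 2],
 [2, 2, 10]]


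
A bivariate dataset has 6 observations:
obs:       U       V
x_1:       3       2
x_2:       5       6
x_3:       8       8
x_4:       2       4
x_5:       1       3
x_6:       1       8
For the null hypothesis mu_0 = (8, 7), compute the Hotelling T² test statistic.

Step 1 — sample mean vector:
  mean(U) = (3 + 5 + 8 + 2 + 1 + 1) / 6 = 20/6 = 3.3333
  mean(V) = (2 + 6 + 8 + 4 + 3 + 8) / 6 = 31/6 = 5.1667
  x̄ = (3.3333, 5.1667),  deviation x̄ - mu_0 = (3.3333, 5.1667) - (8, 7) = (-4.6667, -1.8333).

Step 2 — sample covariance matrix, S[i,j] = (1/(n-1)) · Σ_k (x_{k,i} - mean_i) · (x_{k,j} - mean_j), divisor n-1 = 5:
  S[U,U] = ((-0.3333)·(-0.3333) + (1.6667)·(1.6667) + (4.6667)·(4.6667) + (-1.3333)·(-1.3333) + (-2.3333)·(-2.3333) + (-2.3333)·(-2.3333)) / 5 = 37.3333/5 = 7.4667
  S[U,V] = ((-0.3333)·(-3.1667) + (1.6667)·(0.8333) + (4.6667)·(2.8333) + (-1.3333)·(-1.1667) + (-2.3333)·(-2.1667) + (-2.3333)·(2.8333)) / 5 = 15.6667/5 = 3.1333
  S[V,V] = ((-3.1667)·(-3.1667) + (0.8333)·(0.8333) + (2.8333)·(2.8333) + (-1.1667)·(-1.1667) + (-2.1667)·(-2.1667) + (2.8333)·(2.8333)) / 5 = 32.8333/5 = 6.5667
  S = [[7.4667, 3.1333],
 [3.1333, 6.5667]].

Step 3 — invert S. det(S) = 7.4667·6.5667 - (3.1333)² = 39.2133.
  S^{-1} = (1/det) · [[d, -b], [-b, a]] = [[0.1675, -0.0799],
 [-0.0799, 0.1904]].

Step 4 — quadratic form (x̄ - mu_0)^T · S^{-1} · (x̄ - mu_0):
  S^{-1} · (x̄ - mu_0) = (-0.635, 0.0238),
  (x̄ - mu_0)^T · [...] = (-4.6667)·(-0.635) + (-1.8333)·(0.0238) = 2.9196.

Step 5 — scale by n: T² = 6 · 2.9196 = 17.5179.

T² ≈ 17.5179


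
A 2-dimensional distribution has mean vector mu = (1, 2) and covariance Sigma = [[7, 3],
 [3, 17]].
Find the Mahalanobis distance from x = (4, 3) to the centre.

Step 1 — centre the observation: (x - mu) = (3, 1).

Step 2 — invert Sigma. det(Sigma) = 7·17 - (3)² = 110.
  Sigma^{-1} = (1/det) · [[d, -b], [-b, a]] = [[0.1545, -0.0273],
 [-0.0273, 0.0636]].

Step 3 — form the quadratic (x - mu)^T · Sigma^{-1} · (x - mu):
  Sigma^{-1} · (x - mu) = (0.4364, -0.0182).
  (x - mu)^T · [Sigma^{-1} · (x - mu)] = (3)·(0.4364) + (1)·(-0.0182) = 1.2909.

Step 4 — take square root: d = √(1.2909) ≈ 1.1362.

d(x, mu) = √(1.2909) ≈ 1.1362


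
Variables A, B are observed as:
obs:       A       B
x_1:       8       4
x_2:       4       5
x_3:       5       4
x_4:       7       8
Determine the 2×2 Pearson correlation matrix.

Step 1 — column means:
  mean(A) = (8 + 4 + 5 + 7) / 4 = 24/4 = 6
  mean(B) = (4 + 5 + 4 + 8) / 4 = 21/4 = 5.25

Step 2 — sample variances and covariances s[i,j] = (1/(n-1)) · Σ_k (x_{k,i} - mean_i) · (x_{k,j} - mean_j), with n-1 = 3:
  s[A,A] = ((2)·(2) + (-2)·(-2) + (-1)·(-1) + (1)·(1)) / 3 = 10/3 = 3.3333
  s[A,B] = ((2)·(-1.25) + (-2)·(-0.25) + (-1)·(-1.25) + (1)·(2.75)) / 3 = 2/3 = 0.6667
  s[B,B] = ((-1.25)·(-1.25) + (-0.25)·(-0.25) + (-1.25)·(-1.25) + (2.75)·(2.75)) / 3 = 10.75/3 = 3.5833
  Sample standard deviations s_i = √(s[i,i]):
  s(A) = √(3.3333) = 1.8257
  s(B) = √(3.5833) = 1.893

Step 3 — r_{ij} = s_{ij} / (s_i · s_j):
  r[A,A] = 1 (diagonal).
  r[A,B] = 0.6667 / (1.8257 · 1.893) = 0.6667 / 3.4561 = 0.1929
  r[B,B] = 1 (diagonal).

R is symmetric with unit diagonal. Assembling:

R = [[1, 0.1929],
 [0.1929, 1]]


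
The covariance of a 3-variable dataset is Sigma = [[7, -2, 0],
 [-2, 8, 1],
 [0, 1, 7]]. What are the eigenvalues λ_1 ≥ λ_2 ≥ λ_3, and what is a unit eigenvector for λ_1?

Step 1 — characteristic polynomial p(λ) = det(λI - Sigma) = λ³ - tr·λ² + c_1·λ - det, where tr = trace, c_1 = sum of the principal 2×2 minors, det = det(Sigma):
  tr = 7 + 8 + 7 = 22,
  c_1 = (7·8 - (-2)²) + (7·7 - (0)²) + (8·7 - (1)²) = 52 + 49 + 55 = 156,
  det = 7·(8·7 - (1)²) - (-2)·((-2)·7 - (1)·(0)) + (0)·((-2)·(1) - 8·(0)) = 7·(55) - (-2)·(-14) + (0)·(-2) = 357.
  So p(λ) = λ³ - 22λ² + 156λ - 357.
Step 2 — look for an integer root (rational root theorem: any rational root is an integer divisor of 357). Testing λ = 7:
  p(7) = 343 - 1078 + 1092 - 357 = 0  ✓
  Dividing out (λ - 7): p(λ) = (λ - 7)(λ² - 15λ + 51).
Step 3 — remaining eigenvalues from the quadratic λ² - 15λ + 51 = 0:
  Δ = 15² - 4·51 = 225 - 204 = 21,  λ = (15 ± √21)/2 = (15 ± 4.5826)/2 ≈ 9.7913 or 5.2087.
  Sorted: λ_1 = 9.7913,  λ_2 = 7,  λ_3 = 5.2087  (check: sum = 22 = tr ✓).

Step 4 — unit eigenvector for λ_1 ≈ 9.7913: v spans the null space of (Sigma - λ_1 I), whose rows are
  r_1 = (-2.7913, -2, 0),  r_2 = (-2, -1.7913, 1),  r_3 = (0, 1, -2.7913).
  v is orthogonal to every row, so take v ∝ r_1 × r_2 = ((-2)·(1) - (0)·(-1.7913), (0)·(-2) - (-2.7913)·(1), (-2.7913)·(-1.7913) - (-2)·(-2)) ≈ (-2, 2.7913, 1).
  Rescale (multiply by -1 so the first nonzero entry is positive): u = (2, -2.7913, -1).
  ||u|| = √((2)² + (-2.7913)² + (-1)²) = √(12.7913) ≈ 3.5765,  v_1 = u/||u|| ≈ (0.5592, -0.7805, -0.2796) (||v_1|| = 1).

λ_1 = 9.7913,  λ_2 = 7,  λ_3 = 5.2087;  v_1 ≈ (0.5592, -0.7805, -0.2796)


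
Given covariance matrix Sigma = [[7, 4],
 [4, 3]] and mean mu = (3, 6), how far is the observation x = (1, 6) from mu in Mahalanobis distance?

Step 1 — centre the observation: (x - mu) = (-2, 0).

Step 2 — invert Sigma. det(Sigma) = 7·3 - (4)² = 5.
  Sigma^{-1} = (1/det) · [[d, -b], [-b, a]] = [[0.6, -0.8],
 [-0.8, 1.4]].

Step 3 — form the quadratic (x - mu)^T · Sigma^{-1} · (x - mu):
  Sigma^{-1} · (x - mu) = (-1.2, 1.6).
  (x - mu)^T · [Sigma^{-1} · (x - mu)] = (-2)·(-1.2) + (0)·(1.6) = 2.4.

Step 4 — take square root: d = √(2.4) ≈ 1.5492.

d(x, mu) = √(2.4) ≈ 1.5492


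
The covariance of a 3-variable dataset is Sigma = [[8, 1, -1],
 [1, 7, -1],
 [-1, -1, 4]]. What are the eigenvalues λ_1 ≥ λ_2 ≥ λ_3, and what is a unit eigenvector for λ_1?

Step 1 — characteristic polynomial p(λ) = det(λI - Sigma) = λ³ - tr·λ² + c_1·λ - det, where tr = trace, c_1 = sum of the principal 2×2 minors, det = det(Sigma):
  tr = 8 + 7 + 4 = 19,
  c_1 = (8·7 - (1)²) + (8·4 - (-1)²) + (7·4 - (-1)²) = 55 + 31 + 27 = 113,
  det = 8·(7·4 - (-1)²) - (1)·((1)·4 - (-1)·(-1)) + (-1)·((1)·(-1) - 7·(-1)) = 8·(27) - (1)·(3) + (-1)·(6) = 207.
  So p(λ) = λ³ - 19λ² + 113λ - 207.
Step 2 — look for an integer root (rational root theorem: any rational root is an integer divisor of 207). Testing λ = 9:
  p(9) = 729 - 1539 + 1017 - 207 = 0  ✓
  Dividing out (λ - 9): p(λ) = (λ - 9)(λ² - 10λ + 23).
Step 3 — remaining eigenvalues from the quadratic λ² - 10λ + 23 = 0:
  Δ = 10² - 4·23 = 100 - 92 = 8,  λ = (10 ± √8)/2 = (10 ± 2.8284)/2 ≈ 6.4142 or 3.5858.
  Sorted: λ_1 = 9,  λ_2 = 6.4142,  λ_3 = 3.5858  (check: sum = 19 = tr ✓).

Step 4 — unit eigenvector for λ_1 = 9: v spans the null space of (Sigma - λ_1 I), whose rows are
  r_1 = (-1, 1, -1),  r_2 = (1, -2, -1),  r_3 = (-1, -1, -5).
  v is orthogonal to every row, so take v ∝ r_1 × r_2 = ((1)·(-1) - (-1)·(-2), (-1)·(1) - (-1)·(-1), (-1)·(-2) - (1)·(1)) = (-3, -2, 1).
  Rescale (multiply by -1 so the first nonzero entry is positive): u = (3, 2, -1).
  ||u|| = √((3)² + (2)² + (-1)²) = √(14) ≈ 3.7417,  v_1 = u/||u|| ≈ (0.8018, 0.5345, -0.2673) (||v_1|| = 1).

λ_1 = 9,  λ_2 = 6.4142,  λ_3 = 3.5858;  v_1 ≈ (0.8018, 0.5345, -0.2673)


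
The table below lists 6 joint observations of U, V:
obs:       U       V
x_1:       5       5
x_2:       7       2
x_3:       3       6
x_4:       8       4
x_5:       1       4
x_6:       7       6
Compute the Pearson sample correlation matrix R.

Step 1 — column means:
  mean(U) = (5 + 7 + 3 + 8 + 1 + 7) / 6 = 31/6 = 5.1667
  mean(V) = (5 + 2 + 6 + 4 + 4 + 6) / 6 = 27/6 = 4.5

Step 2 — sample variances and covariances s[i,j] = (1/(n-1)) · Σ_k (x_{k,i} - mean_i) · (x_{k,j} - mean_j), with n-1 = 5:
  s[U,U] = ((-0.1667)·(-0.1667) + (1.8333)·(1.8333) + (-2.1667)·(-2.1667) + (2.8333)·(2.8333) + (-4.1667)·(-4.1667) + (1.8333)·(1.8333)) / 5 = 36.8333/5 = 7.3667
  s[U,V] = ((-0.1667)·(0.5) + (1.8333)·(-2.5) + (-2.1667)·(1.5) + (2.8333)·(-0.5) + (-4.1667)·(-0.5) + (1.8333)·(1.5)) / 5 = -4.5/5 = -0.9
  s[V,V] = ((0.5)·(0.5) + (-2.5)·(-2.5) + (1.5)·(1.5) + (-0.5)·(-0.5) + (-0.5)·(-0.5) + (1.5)·(1.5)) / 5 = 11.5/5 = 2.3
  Sample standard deviations s_i = √(s[i,i]):
  s(U) = √(7.3667) = 2.7142
  s(V) = √(2.3) = 1.5166

Step 3 — r_{ij} = s_{ij} / (s_i · s_j):
  r[U,U] = 1 (diagonal).
  r[U,V] = -0.9 / (2.7142 · 1.5166) = -0.9 / 4.1162 = -0.2186
  r[V,V] = 1 (diagonal).

R is symmetric with unit diagonal. Assembling:

R = [[1, -0.2186],
 [-0.2186, 1]]


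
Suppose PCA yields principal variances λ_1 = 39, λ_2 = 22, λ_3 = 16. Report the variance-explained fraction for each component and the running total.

Step 1 — total variance = trace(Sigma) = Σ λ_i = 39 + 22 + 16 = 77.

Step 2 — fraction explained by component i = λ_i / Σ λ:
  PC1: 39/77 = 0.5065
  PC2: 22/77 = 0.2857
  PC3: 16/77 = 0.2078

Step 3 — cumulative fraction after k components = (λ_1 + ... + λ_k) / Σ λ:
  k = 1: 39/77 = 0.5065
  k = 2: (39 + 22)/77 = 61/77 = 0.7922
  k = 3: (39 + 22 + 16)/77 = 77/77 = 1

Summary (fraction, with percent):

explained: PC1 0.5065 (50.65%), PC2 0.2857 (28.57%), PC3 0.2078 (20.78%);  cumulative: 0.5065, 0.7922, 1


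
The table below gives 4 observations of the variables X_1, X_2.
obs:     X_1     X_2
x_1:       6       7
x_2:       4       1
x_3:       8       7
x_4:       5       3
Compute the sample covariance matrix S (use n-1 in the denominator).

Step 1 — column means:
  mean(X_1) = (6 + 4 + 8 + 5) / 4 = 23/4 = 5.75
  mean(X_2) = (7 + 1 + 7 + 3) / 4 = 18/4 = 4.5

Step 2 — sample covariance S[i,j] = (1/(n-1)) · Σ_k (x_{k,i} - mean_i) · (x_{k,j} - mean_j), with n-1 = 3.
  S[X_1,X_1] = ((0.25)·(0.25) + (-1.75)·(-1.75) + (2.25)·(2.25) + (-0.75)·(-0.75)) / 3 = 8.75/3 = 2.9167
  S[X_1,X_2] = ((0.25)·(2.5) + (-1.75)·(-3.5) + (2.25)·(2.5) + (-0.75)·(-1.5)) / 3 = 13.5/3 = 4.5
  S[X_2,X_2] = ((2.5)·(2.5) + (-3.5)·(-3.5) + (2.5)·(2.5) + (-1.5)·(-1.5)) / 3 = 27/3 = 9

S is symmetric (S[j,i] = S[i,j]). Assembling:

S = [[2.9167, 4.5],
 [4.5, 9]]


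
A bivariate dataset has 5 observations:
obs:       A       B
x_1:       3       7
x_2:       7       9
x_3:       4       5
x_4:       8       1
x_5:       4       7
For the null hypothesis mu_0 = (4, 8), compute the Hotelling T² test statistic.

Step 1 — sample mean vector:
  mean(A) = (3 + 7 + 4 + 8 + 4) / 5 = 26/5 = 5.2
  mean(B) = (7 + 9 + 5 + 1 + 7) / 5 = 29/5 = 5.8
  x̄ = (5.2, 5.8),  deviation x̄ - mu_0 = (5.2, 5.8) - (4, 8) = (1.2, -2.2).

Step 2 — sample covariance matrix, S[i,j] = (1/(n-1)) · Σ_k (x_{k,i} - mean_i) · (x_{k,j} - mean_j), divisor n-1 = 4:
  S[A,A] = ((-2.2)·(-2.2) + (1.8)·(1.8) + (-1.2)·(-1.2) + (2.8)·(2.8) + (-1.2)·(-1.2)) / 4 = 18.8/4 = 4.7
  S[A,B] = ((-2.2)·(1.2) + (1.8)·(3.2) + (-1.2)·(-0.8) + (2.8)·(-4.8) + (-1.2)·(1.2)) / 4 = -10.8/4 = -2.7
  S[B,B] = ((1.2)·(1.2) + (3.2)·(3.2) + (-0.8)·(-0.8) + (-4.8)·(-4.8) + (1.2)·(1.2)) / 4 = 36.8/4 = 9.2
  S = [[4.7, -2.7],
 [-2.7, 9.2]].

Step 3 — invert S. det(S) = 4.7·9.2 - (-2.7)² = 35.95.
  S^{-1} = (1/det) · [[d, -b], [-b, a]] = [[0.2559, 0.0751],
 [0.0751, 0.1307]].

Step 4 — quadratic form (x̄ - mu_0)^T · S^{-1} · (x̄ - mu_0):
  S^{-1} · (x̄ - mu_0) = (0.1419, -0.1975),
  (x̄ - mu_0)^T · [...] = (1.2)·(0.1419) + (-2.2)·(-0.1975) = 0.6047.

Step 5 — scale by n: T² = 5 · 0.6047 = 3.0236.

T² ≈ 3.0236


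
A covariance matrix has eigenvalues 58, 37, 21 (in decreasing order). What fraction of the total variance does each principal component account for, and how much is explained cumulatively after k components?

Step 1 — total variance = trace(Sigma) = Σ λ_i = 58 + 37 + 21 = 116.

Step 2 — fraction explained by component i = λ_i / Σ λ:
  PC1: 58/116 = 0.5
  PC2: 37/116 = 0.319
  PC3: 21/116 = 0.181

Step 3 — cumulative fraction after k components = (λ_1 + ... + λ_k) / Σ λ:
  k = 1: 58/116 = 0.5
  k = 2: (58 + 37)/116 = 95/116 = 0.819
  k = 3: (58 + 37 + 21)/116 = 116/116 = 1

Summary (fraction, with percent):

explained: PC1 0.5 (50%), PC2 0.319 (31.9%), PC3 0.181 (18.1%);  cumulative: 0.5, 0.819, 1


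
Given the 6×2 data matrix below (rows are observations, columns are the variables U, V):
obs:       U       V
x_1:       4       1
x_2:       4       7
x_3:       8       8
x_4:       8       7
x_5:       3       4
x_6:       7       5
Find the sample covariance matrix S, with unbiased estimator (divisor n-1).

Step 1 — column means:
  mean(U) = (4 + 4 + 8 + 8 + 3 + 7) / 6 = 34/6 = 5.6667
  mean(V) = (1 + 7 + 8 + 7 + 4 + 5) / 6 = 32/6 = 5.3333

Step 2 — sample covariance S[i,j] = (1/(n-1)) · Σ_k (x_{k,i} - mean_i) · (x_{k,j} - mean_j), with n-1 = 5.
  S[U,U] = ((-1.6667)·(-1.6667) + (-1.6667)·(-1.6667) + (2.3333)·(2.3333) + (2.3333)·(2.3333) + (-2.6667)·(-2.6667) + (1.3333)·(1.3333)) / 5 = 25.3333/5 = 5.0667
  S[U,V] = ((-1.6667)·(-4.3333) + (-1.6667)·(1.6667) + (2.3333)·(2.6667) + (2.3333)·(1.6667) + (-2.6667)·(-1.3333) + (1.3333)·(-0.3333)) / 5 = 17.6667/5 = 3.5333
  S[V,V] = ((-4.3333)·(-4.3333) + (1.6667)·(1.6667) + (2.6667)·(2.6667) + (1.6667)·(1.6667) + (-1.3333)·(-1.3333) + (-0.3333)·(-0.3333)) / 5 = 33.3333/5 = 6.6667

S is symmetric (S[j,i] = S[i,j]). Assembling:

S = [[5.0667, 3.5333],
 [3.5333, 6.6667]]


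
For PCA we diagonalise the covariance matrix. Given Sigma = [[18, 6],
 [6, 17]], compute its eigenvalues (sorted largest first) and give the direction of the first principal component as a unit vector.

Step 1 — characteristic polynomial of 2×2 Sigma:
  det(Sigma - λI) = λ² - trace · λ + det = 0.
  trace = 18 + 17 = 35, det = 18·17 - (6)² = 270.
Step 2 — discriminant:
  Δ = trace² - 4·det = 1225 - 1080 = 145.
Step 3 — eigenvalues:
  λ = (trace ± √Δ)/2 = (35 ± 12.0416)/2,
  λ_1 = 23.5208,  λ_2 = 11.4792.

Step 4 — unit eigenvector for λ_1: solve (Sigma - λ_1 I)v = 0. First row:
  (18 - 23.5208)·v_x + (6)·v_y = 0, i.e. (-5.5208)·v_x + (6)·v_y = 0,
  so v ∝ (b, λ_1 - a) = (6, 5.5208) = u.
  ||u|| = √((6)² + (5.5208)²) = √(66.4792) ≈ 8.1535,
  v_1 = u/||u|| ≈ (0.7359, 0.6771) (||v_1|| = 1).

λ_1 = 23.5208,  λ_2 = 11.4792;  v_1 ≈ (0.7359, 0.6771)


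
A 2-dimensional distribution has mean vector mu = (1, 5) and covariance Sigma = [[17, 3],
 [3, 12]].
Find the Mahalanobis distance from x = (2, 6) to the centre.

Step 1 — centre the observation: (x - mu) = (1, 1).

Step 2 — invert Sigma. det(Sigma) = 17·12 - (3)² = 195.
  Sigma^{-1} = (1/det) · [[d, -b], [-b, a]] = [[0.0615, -0.0154],
 [-0.0154, 0.0872]].

Step 3 — form the quadratic (x - mu)^T · Sigma^{-1} · (x - mu):
  Sigma^{-1} · (x - mu) = (0.0462, 0.0718).
  (x - mu)^T · [Sigma^{-1} · (x - mu)] = (1)·(0.0462) + (1)·(0.0718) = 0.1179.

Step 4 — take square root: d = √(0.1179) ≈ 0.3434.

d(x, mu) = √(0.1179) ≈ 0.3434


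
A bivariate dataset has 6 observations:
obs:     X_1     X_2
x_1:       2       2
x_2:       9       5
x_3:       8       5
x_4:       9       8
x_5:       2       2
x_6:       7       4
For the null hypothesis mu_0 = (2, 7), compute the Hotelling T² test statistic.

Step 1 — sample mean vector:
  mean(X_1) = (2 + 9 + 8 + 9 + 2 + 7) / 6 = 37/6 = 6.1667
  mean(X_2) = (2 + 5 + 5 + 8 + 2 + 4) / 6 = 26/6 = 4.3333
  x̄ = (6.1667, 4.3333),  deviation x̄ - mu_0 = (6.1667, 4.3333) - (2, 7) = (4.1667, -2.6667).

Step 2 — sample covariance matrix, S[i,j] = (1/(n-1)) · Σ_k (x_{k,i} - mean_i) · (x_{k,j} - mean_j), divisor n-1 = 5:
  S[X_1,X_1] = ((-4.1667)·(-4.1667) + (2.8333)·(2.8333) + (1.8333)·(1.8333) + (2.8333)·(2.8333) + (-4.1667)·(-4.1667) + (0.8333)·(0.8333)) / 5 = 54.8333/5 = 10.9667
  S[X_1,X_2] = ((-4.1667)·(-2.3333) + (2.8333)·(0.6667) + (1.8333)·(0.6667) + (2.8333)·(3.6667) + (-4.1667)·(-2.3333) + (0.8333)·(-0.3333)) / 5 = 32.6667/5 = 6.5333
  S[X_2,X_2] = ((-2.3333)·(-2.3333) + (0.6667)·(0.6667) + (0.6667)·(0.6667) + (3.6667)·(3.6667) + (-2.3333)·(-2.3333) + (-0.3333)·(-0.3333)) / 5 = 25.3333/5 = 5.0667
  S = [[10.9667, 6.5333],
 [6.5333, 5.0667]].

Step 3 — invert S. det(S) = 10.9667·5.0667 - (6.5333)² = 12.88.
  S^{-1} = (1/det) · [[d, -b], [-b, a]] = [[0.3934, -0.5072],
 [-0.5072, 0.8514]].

Step 4 — quadratic form (x̄ - mu_0)^T · S^{-1} · (x̄ - mu_0):
  S^{-1} · (x̄ - mu_0) = (2.9917, -4.3841),
  (x̄ - mu_0)^T · [...] = (4.1667)·(2.9917) + (-2.6667)·(-4.3841) = 24.1563.

Step 5 — scale by n: T² = 6 · 24.1563 = 144.9379.

T² ≈ 144.9379


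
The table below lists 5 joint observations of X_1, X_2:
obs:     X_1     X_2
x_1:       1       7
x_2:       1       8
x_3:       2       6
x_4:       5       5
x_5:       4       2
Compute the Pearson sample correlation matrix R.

Step 1 — column means:
  mean(X_1) = (1 + 1 + 2 + 5 + 4) / 5 = 13/5 = 2.6
  mean(X_2) = (7 + 8 + 6 + 5 + 2) / 5 = 28/5 = 5.6

Step 2 — sample variances and covariances s[i,j] = (1/(n-1)) · Σ_k (x_{k,i} - mean_i) · (x_{k,j} - mean_j), with n-1 = 4:
  s[X_1,X_1] = ((-1.6)·(-1.6) + (-1.6)·(-1.6) + (-0.6)·(-0.6) + (2.4)·(2.4) + (1.4)·(1.4)) / 4 = 13.2/4 = 3.3
  s[X_1,X_2] = ((-1.6)·(1.4) + (-1.6)·(2.4) + (-0.6)·(0.4) + (2.4)·(-0.6) + (1.4)·(-3.6)) / 4 = -12.8/4 = -3.2
  s[X_2,X_2] = ((1.4)·(1.4) + (2.4)·(2.4) + (0.4)·(0.4) + (-0.6)·(-0.6) + (-3.6)·(-3.6)) / 4 = 21.2/4 = 5.3
  Sample standard deviations s_i = √(s[i,i]):
  s(X_1) = √(3.3) = 1.8166
  s(X_2) = √(5.3) = 2.3022

Step 3 — r_{ij} = s_{ij} / (s_i · s_j):
  r[X_1,X_1] = 1 (diagonal).
  r[X_1,X_2] = -3.2 / (1.8166 · 2.3022) = -3.2 / 4.1821 = -0.7652
  r[X_2,X_2] = 1 (diagonal).

R is symmetric with unit diagonal. Assembling:

R = [[1, -0.7652],
 [-0.7652, 1]]


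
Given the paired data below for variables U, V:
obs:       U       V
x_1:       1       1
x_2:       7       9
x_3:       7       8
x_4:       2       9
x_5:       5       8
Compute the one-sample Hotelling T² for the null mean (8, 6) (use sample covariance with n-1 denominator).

Step 1 — sample mean vector:
  mean(U) = (1 + 7 + 7 + 2 + 5) / 5 = 22/5 = 4.4
  mean(V) = (1 + 9 + 8 + 9 + 8) / 5 = 35/5 = 7
  x̄ = (4.4, 7),  deviation x̄ - mu_0 = (4.4, 7) - (8, 6) = (-3.6, 1).

Step 2 — sample covariance matrix, S[i,j] = (1/(n-1)) · Σ_k (x_{k,i} - mean_i) · (x_{k,j} - mean_j), divisor n-1 = 4:
  S[U,U] = ((-3.4)·(-3.4) + (2.6)·(2.6) + (2.6)·(2.6) + (-2.4)·(-2.4) + (0.6)·(0.6)) / 4 = 31.2/4 = 7.8
  S[U,V] = ((-3.4)·(-6) + (2.6)·(2) + (2.6)·(1) + (-2.4)·(2) + (0.6)·(1)) / 4 = 24/4 = 6
  S[V,V] = ((-6)·(-6) + (2)·(2) + (1)·(1) + (2)·(2) + (1)·(1)) / 4 = 46/4 = 11.5
  S = [[7.8, 6],
 [6, 11.5]].

Step 3 — invert S. det(S) = 7.8·11.5 - (6)² = 53.7.
  S^{-1} = (1/det) · [[d, -b], [-b, a]] = [[0.2142, -0.1117],
 [-0.1117, 0.1453]].

Step 4 — quadratic form (x̄ - mu_0)^T · S^{-1} · (x̄ - mu_0):
  S^{-1} · (x̄ - mu_0) = (-0.8827, 0.5475),
  (x̄ - mu_0)^T · [...] = (-3.6)·(-0.8827) + (1)·(0.5475) = 3.7251.

Step 5 — scale by n: T² = 5 · 3.7251 = 18.6257.

T² ≈ 18.6257


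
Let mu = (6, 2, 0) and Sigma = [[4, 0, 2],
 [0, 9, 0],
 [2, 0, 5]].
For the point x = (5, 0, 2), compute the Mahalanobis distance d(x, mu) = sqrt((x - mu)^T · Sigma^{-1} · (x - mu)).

Step 1 — centre the observation: (x - mu) = (-1, -2, 2).

Step 2 — invert Sigma (cofactor / det for 3×3, or solve directly):
  Sigma^{-1} = [[0.3125, 0, -0.125],
 [0, 0.1111, 0],
 [-0.125, 0, 0.25]].

Step 3 — form the quadratic (x - mu)^T · Sigma^{-1} · (x - mu):
  Sigma^{-1} · (x - mu) = (-0.5625, -0.2222, 0.625).
  (x - mu)^T · [Sigma^{-1} · (x - mu)] = (-1)·(-0.5625) + (-2)·(-0.2222) + (2)·(0.625) = 2.2569.

Step 4 — take square root: d = √(2.2569) ≈ 1.5023.

d(x, mu) = √(2.2569) ≈ 1.5023


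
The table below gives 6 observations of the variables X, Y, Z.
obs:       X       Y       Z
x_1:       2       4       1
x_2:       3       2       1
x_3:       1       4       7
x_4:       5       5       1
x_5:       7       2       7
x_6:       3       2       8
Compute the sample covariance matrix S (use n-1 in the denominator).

Step 1 — column means:
  mean(X) = (2 + 3 + 1 + 5 + 7 + 3) / 6 = 21/6 = 3.5
  mean(Y) = (4 + 2 + 4 + 5 + 2 + 2) / 6 = 19/6 = 3.1667
  mean(Z) = (1 + 1 + 7 + 1 + 7 + 8) / 6 = 25/6 = 4.1667

Step 2 — sample covariance S[i,j] = (1/(n-1)) · Σ_k (x_{k,i} - mean_i) · (x_{k,j} - mean_j), with n-1 = 5.
  S[X,X] = ((-1.5)·(-1.5) + (-0.5)·(-0.5) + (-2.5)·(-2.5) + (1.5)·(1.5) + (3.5)·(3.5) + (-0.5)·(-0.5)) / 5 = 23.5/5 = 4.7
  S[X,Y] = ((-1.5)·(0.8333) + (-0.5)·(-1.1667) + (-2.5)·(0.8333) + (1.5)·(1.8333) + (3.5)·(-1.1667) + (-0.5)·(-1.1667)) / 5 = -3.5/5 = -0.7
  S[X,Z] = ((-1.5)·(-3.1667) + (-0.5)·(-3.1667) + (-2.5)·(2.8333) + (1.5)·(-3.1667) + (3.5)·(2.8333) + (-0.5)·(3.8333)) / 5 = 2.5/5 = 0.5
  S[Y,Y] = ((0.8333)·(0.8333) + (-1.1667)·(-1.1667) + (0.8333)·(0.8333) + (1.8333)·(1.8333) + (-1.1667)·(-1.1667) + (-1.1667)·(-1.1667)) / 5 = 8.8333/5 = 1.7667
  S[Y,Z] = ((0.8333)·(-3.1667) + (-1.1667)·(-3.1667) + (0.8333)·(2.8333) + (1.8333)·(-3.1667) + (-1.1667)·(2.8333) + (-1.1667)·(3.8333)) / 5 = -10.1667/5 = -2.0333
  S[Z,Z] = ((-3.1667)·(-3.1667) + (-3.1667)·(-3.1667) + (2.8333)·(2.8333) + (-3.1667)·(-3.1667) + (2.8333)·(2.8333) + (3.8333)·(3.8333)) / 5 = 60.8333/5 = 12.1667

S is symmetric (S[j,i] = S[i,j]). Assembling:

S = [[4.7, -0.7, 0.5],
 [-0.7, 1.7667, -2.0333],
 [0.5, -2.0333, 12.1667]]


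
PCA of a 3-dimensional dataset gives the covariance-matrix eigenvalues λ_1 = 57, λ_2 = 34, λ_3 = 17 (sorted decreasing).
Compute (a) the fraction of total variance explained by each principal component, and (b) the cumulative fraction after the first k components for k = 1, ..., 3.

Step 1 — total variance = trace(Sigma) = Σ λ_i = 57 + 34 + 17 = 108.

Step 2 — fraction explained by component i = λ_i / Σ λ:
  PC1: 57/108 = 0.5278
  PC2: 34/108 = 0.3148
  PC3: 17/108 = 0.1574

Step 3 — cumulative fraction after k components = (λ_1 + ... + λ_k) / Σ λ:
  k = 1: 57/108 = 0.5278
  k = 2: (57 + 34)/108 = 91/108 = 0.8426
  k = 3: (57 + 34 + 17)/108 = 108/108 = 1

Summary (fraction, with percent):

explained: PC1 0.5278 (52.78%), PC2 0.3148 (31.48%), PC3 0.1574 (15.74%);  cumulative: 0.5278, 0.8426, 1


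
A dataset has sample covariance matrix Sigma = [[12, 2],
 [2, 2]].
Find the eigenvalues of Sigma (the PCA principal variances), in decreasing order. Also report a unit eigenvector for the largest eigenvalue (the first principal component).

Step 1 — characteristic polynomial of 2×2 Sigma:
  det(Sigma - λI) = λ² - trace · λ + det = 0.
  trace = 12 + 2 = 14, det = 12·2 - (2)² = 20.
Step 2 — discriminant:
  Δ = trace² - 4·det = 196 - 80 = 116.
Step 3 — eigenvalues:
  λ = (trace ± √Δ)/2 = (14 ± 10.7703)/2,
  λ_1 = 12.3852,  λ_2 = 1.6148.

Step 4 — unit eigenvector for λ_1: solve (Sigma - λ_1 I)v = 0. First row:
  (12 - 12.3852)·v_x + (2)·v_y = 0, i.e. (-0.3852)·v_x + (2)·v_y = 0,
  so v ∝ (b, λ_1 - a) = (2, 0.3852) = u.
  ||u|| = √((2)² + (0.3852)²) = √(4.1484) ≈ 2.0368,
  v_1 = u/||u|| ≈ (0.982, 0.1891) (||v_1|| = 1).

λ_1 = 12.3852,  λ_2 = 1.6148;  v_1 ≈ (0.982, 0.1891)


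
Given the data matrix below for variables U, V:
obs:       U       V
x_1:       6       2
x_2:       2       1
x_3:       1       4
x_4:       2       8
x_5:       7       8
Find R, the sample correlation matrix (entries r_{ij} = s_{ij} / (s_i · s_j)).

Step 1 — column means:
  mean(U) = (6 + 2 + 1 + 2 + 7) / 5 = 18/5 = 3.6
  mean(V) = (2 + 1 + 4 + 8 + 8) / 5 = 23/5 = 4.6

Step 2 — sample variances and covariances s[i,j] = (1/(n-1)) · Σ_k (x_{k,i} - mean_i) · (x_{k,j} - mean_j), with n-1 = 4:
  s[U,U] = ((2.4)·(2.4) + (-1.6)·(-1.6) + (-2.6)·(-2.6) + (-1.6)·(-1.6) + (3.4)·(3.4)) / 4 = 29.2/4 = 7.3
  s[U,V] = ((2.4)·(-2.6) + (-1.6)·(-3.6) + (-2.6)·(-0.6) + (-1.6)·(3.4) + (3.4)·(3.4)) / 4 = 7.2/4 = 1.8
  s[V,V] = ((-2.6)·(-2.6) + (-3.6)·(-3.6) + (-0.6)·(-0.6) + (3.4)·(3.4) + (3.4)·(3.4)) / 4 = 43.2/4 = 10.8
  Sample standard deviations s_i = √(s[i,i]):
  s(U) = √(7.3) = 2.7019
  s(V) = √(10.8) = 3.2863

Step 3 — r_{ij} = s_{ij} / (s_i · s_j):
  r[U,U] = 1 (diagonal).
  r[U,V] = 1.8 / (2.7019 · 3.2863) = 1.8 / 8.8792 = 0.2027
  r[V,V] = 1 (diagonal).

R is symmetric with unit diagonal. Assembling:

R = [[1, 0.2027],
 [0.2027, 1]]


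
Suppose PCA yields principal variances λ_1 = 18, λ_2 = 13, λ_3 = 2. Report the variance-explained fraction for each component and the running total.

Step 1 — total variance = trace(Sigma) = Σ λ_i = 18 + 13 + 2 = 33.

Step 2 — fraction explained by component i = λ_i / Σ λ:
  PC1: 18/33 = 0.5455
  PC2: 13/33 = 0.3939
  PC3: 2/33 = 0.0606

Step 3 — cumulative fraction after k components = (λ_1 + ... + λ_k) / Σ λ:
  k = 1: 18/33 = 0.5455
  k = 2: (18 + 13)/33 = 31/33 = 0.9394
  k = 3: (18 + 13 + 2)/33 = 33/33 = 1

Summary (fraction, with percent):

explained: PC1 0.5455 (54.55%), PC2 0.3939 (39.39%), PC3 0.0606 (6.06%);  cumulative: 0.5455, 0.9394, 1


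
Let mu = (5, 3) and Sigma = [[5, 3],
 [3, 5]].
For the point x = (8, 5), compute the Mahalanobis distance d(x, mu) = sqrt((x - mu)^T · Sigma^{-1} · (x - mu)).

Step 1 — centre the observation: (x - mu) = (3, 2).

Step 2 — invert Sigma. det(Sigma) = 5·5 - (3)² = 16.
  Sigma^{-1} = (1/det) · [[d, -b], [-b, a]] = [[0.3125, -0.1875],
 [-0.1875, 0.3125]].

Step 3 — form the quadratic (x - mu)^T · Sigma^{-1} · (x - mu):
  Sigma^{-1} · (x - mu) = (0.5625, 0.0625).
  (x - mu)^T · [Sigma^{-1} · (x - mu)] = (3)·(0.5625) + (2)·(0.0625) = 1.8125.

Step 4 — take square root: d = √(1.8125) ≈ 1.3463.

d(x, mu) = √(1.8125) ≈ 1.3463


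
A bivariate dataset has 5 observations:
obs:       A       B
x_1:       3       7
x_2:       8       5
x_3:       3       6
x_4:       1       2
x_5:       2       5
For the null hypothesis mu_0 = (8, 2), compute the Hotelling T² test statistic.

Step 1 — sample mean vector:
  mean(A) = (3 + 8 + 3 + 1 + 2) / 5 = 17/5 = 3.4
  mean(B) = (7 + 5 + 6 + 2 + 5) / 5 = 25/5 = 5
  x̄ = (3.4, 5),  deviation x̄ - mu_0 = (3.4, 5) - (8, 2) = (-4.6, 3).

Step 2 — sample covariance matrix, S[i,j] = (1/(n-1)) · Σ_k (x_{k,i} - mean_i) · (x_{k,j} - mean_j), divisor n-1 = 4:
  S[A,A] = ((-0.4)·(-0.4) + (4.6)·(4.6) + (-0.4)·(-0.4) + (-2.4)·(-2.4) + (-1.4)·(-1.4)) / 4 = 29.2/4 = 7.3
  S[A,B] = ((-0.4)·(2) + (4.6)·(0) + (-0.4)·(1) + (-2.4)·(-3) + (-1.4)·(0)) / 4 = 6/4 = 1.5
  S[B,B] = ((2)·(2) + (0)·(0) + (1)·(1) + (-3)·(-3) + (0)·(0)) / 4 = 14/4 = 3.5
  S = [[7.3, 1.5],
 [1.5, 3.5]].

Step 3 — invert S. det(S) = 7.3·3.5 - (1.5)² = 23.3.
  S^{-1} = (1/det) · [[d, -b], [-b, a]] = [[0.1502, -0.0644],
 [-0.0644, 0.3133]].

Step 4 — quadratic form (x̄ - mu_0)^T · S^{-1} · (x̄ - mu_0):
  S^{-1} · (x̄ - mu_0) = (-0.8841, 1.2361),
  (x̄ - mu_0)^T · [...] = (-4.6)·(-0.8841) + (3)·(1.2361) = 7.7751.

Step 5 — scale by n: T² = 5 · 7.7751 = 38.8755.

T² ≈ 38.8755


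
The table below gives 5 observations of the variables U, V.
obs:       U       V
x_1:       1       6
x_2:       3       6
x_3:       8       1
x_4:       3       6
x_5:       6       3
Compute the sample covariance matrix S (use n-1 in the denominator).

Step 1 — column means:
  mean(U) = (1 + 3 + 8 + 3 + 6) / 5 = 21/5 = 4.2
  mean(V) = (6 + 6 + 1 + 6 + 3) / 5 = 22/5 = 4.4

Step 2 — sample covariance S[i,j] = (1/(n-1)) · Σ_k (x_{k,i} - mean_i) · (x_{k,j} - mean_j), with n-1 = 4.
  S[U,U] = ((-3.2)·(-3.2) + (-1.2)·(-1.2) + (3.8)·(3.8) + (-1.2)·(-1.2) + (1.8)·(1.8)) / 4 = 30.8/4 = 7.7
  S[U,V] = ((-3.2)·(1.6) + (-1.2)·(1.6) + (3.8)·(-3.4) + (-1.2)·(1.6) + (1.8)·(-1.4)) / 4 = -24.4/4 = -6.1
  S[V,V] = ((1.6)·(1.6) + (1.6)·(1.6) + (-3.4)·(-3.4) + (1.6)·(1.6) + (-1.4)·(-1.4)) / 4 = 21.2/4 = 5.3

S is symmetric (S[j,i] = S[i,j]). Assembling:

S = [[7.7, -6.1],
 [-6.1, 5.3]]


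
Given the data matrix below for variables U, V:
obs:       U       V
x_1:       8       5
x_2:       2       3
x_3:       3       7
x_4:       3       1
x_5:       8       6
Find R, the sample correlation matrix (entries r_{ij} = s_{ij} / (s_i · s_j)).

Step 1 — column means:
  mean(U) = (8 + 2 + 3 + 3 + 8) / 5 = 24/5 = 4.8
  mean(V) = (5 + 3 + 7 + 1 + 6) / 5 = 22/5 = 4.4

Step 2 — sample variances and covariances s[i,j] = (1/(n-1)) · Σ_k (x_{k,i} - mean_i) · (x_{k,j} - mean_j), with n-1 = 4:
  s[U,U] = ((3.2)·(3.2) + (-2.8)·(-2.8) + (-1.8)·(-1.8) + (-1.8)·(-1.8) + (3.2)·(3.2)) / 4 = 34.8/4 = 8.7
  s[U,V] = ((3.2)·(0.6) + (-2.8)·(-1.4) + (-1.8)·(2.6) + (-1.8)·(-3.4) + (3.2)·(1.6)) / 4 = 12.4/4 = 3.1
  s[V,V] = ((0.6)·(0.6) + (-1.4)·(-1.4) + (2.6)·(2.6) + (-3.4)·(-3.4) + (1.6)·(1.6)) / 4 = 23.2/4 = 5.8
  Sample standard deviations s_i = √(s[i,i]):
  s(U) = √(8.7) = 2.9496
  s(V) = √(5.8) = 2.4083

Step 3 — r_{ij} = s_{ij} / (s_i · s_j):
  r[U,U] = 1 (diagonal).
  r[U,V] = 3.1 / (2.9496 · 2.4083) = 3.1 / 7.1035 = 0.4364
  r[V,V] = 1 (diagonal).

R is symmetric with unit diagonal. Assembling:

R = [[1, 0.4364],
 [0.4364, 1]]


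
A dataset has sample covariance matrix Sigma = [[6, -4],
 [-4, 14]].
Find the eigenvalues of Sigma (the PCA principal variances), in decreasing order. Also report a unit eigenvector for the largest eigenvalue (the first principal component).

Step 1 — characteristic polynomial of 2×2 Sigma:
  det(Sigma - λI) = λ² - trace · λ + det = 0.
  trace = 6 + 14 = 20, det = 6·14 - (-4)² = 68.
Step 2 — discriminant:
  Δ = trace² - 4·det = 400 - 272 = 128.
Step 3 — eigenvalues:
  λ = (trace ± √Δ)/2 = (20 ± 11.3137)/2,
  λ_1 = 15.6569,  λ_2 = 4.3431.

Step 4 — unit eigenvector for λ_1: solve (Sigma - λ_1 I)v = 0. First row:
  (6 - 15.6569)·v_x + (-4)·v_y = 0, i.e. (-9.6569)·v_x + (-4)·v_y = 0,
  so v ∝ (b, λ_1 - a) = (-4, 9.6569); multiply by -1 so the first entry is positive: u = (4, -9.6569).
  ||u|| = √((4)² + (-9.6569)²) = √(109.2548) ≈ 10.4525,
  v_1 = u/||u|| ≈ (0.3827, -0.9239) (||v_1|| = 1).

λ_1 = 15.6569,  λ_2 = 4.3431;  v_1 ≈ (0.3827, -0.9239)


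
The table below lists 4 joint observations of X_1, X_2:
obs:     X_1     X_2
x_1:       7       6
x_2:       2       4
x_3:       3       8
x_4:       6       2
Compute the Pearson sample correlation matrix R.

Step 1 — column means:
  mean(X_1) = (7 + 2 + 3 + 6) / 4 = 18/4 = 4.5
  mean(X_2) = (6 + 4 + 8 + 2) / 4 = 20/4 = 5

Step 2 — sample variances and covariances s[i,j] = (1/(n-1)) · Σ_k (x_{k,i} - mean_i) · (x_{k,j} - mean_j), with n-1 = 3:
  s[X_1,X_1] = ((2.5)·(2.5) + (-2.5)·(-2.5) + (-1.5)·(-1.5) + (1.5)·(1.5)) / 3 = 17/3 = 5.6667
  s[X_1,X_2] = ((2.5)·(1) + (-2.5)·(-1) + (-1.5)·(3) + (1.5)·(-3)) / 3 = -4/3 = -1.3333
  s[X_2,X_2] = ((1)·(1) + (-1)·(-1) + (3)·(3) + (-3)·(-3)) / 3 = 20/3 = 6.6667
  Sample standard deviations s_i = √(s[i,i]):
  s(X_1) = √(5.6667) = 2.3805
  s(X_2) = √(6.6667) = 2.582

Step 3 — r_{ij} = s_{ij} / (s_i · s_j):
  r[X_1,X_1] = 1 (diagonal).
  r[X_1,X_2] = -1.3333 / (2.3805 · 2.582) = -1.3333 / 6.1464 = -0.2169
  r[X_2,X_2] = 1 (diagonal).

R is symmetric with unit diagonal. Assembling:

R = [[1, -0.2169],
 [-0.2169, 1]]


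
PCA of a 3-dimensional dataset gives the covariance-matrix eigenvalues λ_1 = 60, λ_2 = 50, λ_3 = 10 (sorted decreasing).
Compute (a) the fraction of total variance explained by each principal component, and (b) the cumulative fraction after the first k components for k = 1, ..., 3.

Step 1 — total variance = trace(Sigma) = Σ λ_i = 60 + 50 + 10 = 120.

Step 2 — fraction explained by component i = λ_i / Σ λ:
  PC1: 60/120 = 0.5
  PC2: 50/120 = 0.4167
  PC3: 10/120 = 0.0833

Step 3 — cumulative fraction after k components = (λ_1 + ... + λ_k) / Σ λ:
  k = 1: 60/120 = 0.5
  k = 2: (60 + 50)/120 = 110/120 = 0.9167
  k = 3: (60 + 50 + 10)/120 = 120/120 = 1

Summary (fraction, with percent):

explained: PC1 0.5 (50%), PC2 0.4167 (41.67%), PC3 0.0833 (8.33%);  cumulative: 0.5, 0.9167, 1


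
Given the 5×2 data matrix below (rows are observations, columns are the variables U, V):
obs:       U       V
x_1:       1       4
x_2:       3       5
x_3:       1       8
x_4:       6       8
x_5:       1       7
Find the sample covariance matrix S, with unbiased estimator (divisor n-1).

Step 1 — column means:
  mean(U) = (1 + 3 + 1 + 6 + 1) / 5 = 12/5 = 2.4
  mean(V) = (4 + 5 + 8 + 8 + 7) / 5 = 32/5 = 6.4

Step 2 — sample covariance S[i,j] = (1/(n-1)) · Σ_k (x_{k,i} - mean_i) · (x_{k,j} - mean_j), with n-1 = 4.
  S[U,U] = ((-1.4)·(-1.4) + (0.6)·(0.6) + (-1.4)·(-1.4) + (3.6)·(3.6) + (-1.4)·(-1.4)) / 4 = 19.2/4 = 4.8
  S[U,V] = ((-1.4)·(-2.4) + (0.6)·(-1.4) + (-1.4)·(1.6) + (3.6)·(1.6) + (-1.4)·(0.6)) / 4 = 5.2/4 = 1.3
  S[V,V] = ((-2.4)·(-2.4) + (-1.4)·(-1.4) + (1.6)·(1.6) + (1.6)·(1.6) + (0.6)·(0.6)) / 4 = 13.2/4 = 3.3

S is symmetric (S[j,i] = S[i,j]). Assembling:

S = [[4.8, 1.3],
 [1.3, 3.3]]


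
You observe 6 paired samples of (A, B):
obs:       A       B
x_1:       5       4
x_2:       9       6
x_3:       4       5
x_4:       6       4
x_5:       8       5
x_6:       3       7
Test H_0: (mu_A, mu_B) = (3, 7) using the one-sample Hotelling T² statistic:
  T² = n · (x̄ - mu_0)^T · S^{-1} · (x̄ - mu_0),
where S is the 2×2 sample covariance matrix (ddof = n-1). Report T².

Step 1 — sample mean vector:
  mean(A) = (5 + 9 + 4 + 6 + 8 + 3) / 6 = 35/6 = 5.8333
  mean(B) = (4 + 6 + 5 + 4 + 5 + 7) / 6 = 31/6 = 5.1667
  x̄ = (5.8333, 5.1667),  deviation x̄ - mu_0 = (5.8333, 5.1667) - (3, 7) = (2.8333, -1.8333).

Step 2 — sample covariance matrix, S[i,j] = (1/(n-1)) · Σ_k (x_{k,i} - mean_i) · (x_{k,j} - mean_j), divisor n-1 = 5:
  S[A,A] = ((-0.8333)·(-0.8333) + (3.1667)·(3.1667) + (-1.8333)·(-1.8333) + (0.1667)·(0.1667) + (2.1667)·(2.1667) + (-2.8333)·(-2.8333)) / 5 = 26.8333/5 = 5.3667
  S[A,B] = ((-0.8333)·(-1.1667) + (3.1667)·(0.8333) + (-1.8333)·(-0.1667) + (0.1667)·(-1.1667) + (2.1667)·(-0.1667) + (-2.8333)·(1.8333)) / 5 = -1.8333/5 = -0.3667
  S[B,B] = ((-1.1667)·(-1.1667) + (0.8333)·(0.8333) + (-0.1667)·(-0.1667) + (-1.1667)·(-1.1667) + (-0.1667)·(-0.1667) + (1.8333)·(1.8333)) / 5 = 6.8333/5 = 1.3667
  S = [[5.3667, -0.3667],
 [-0.3667, 1.3667]].

Step 3 — invert S. det(S) = 5.3667·1.3667 - (-0.3667)² = 7.2.
  S^{-1} = (1/det) · [[d, -b], [-b, a]] = [[0.1898, 0.0509],
 [0.0509, 0.7454]].

Step 4 — quadratic form (x̄ - mu_0)^T · S^{-1} · (x̄ - mu_0):
  S^{-1} · (x̄ - mu_0) = (0.4444, -1.2222),
  (x̄ - mu_0)^T · [...] = (2.8333)·(0.4444) + (-1.8333)·(-1.2222) = 3.5.

Step 5 — scale by n: T² = 6 · 3.5 = 21.

T² ≈ 21
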